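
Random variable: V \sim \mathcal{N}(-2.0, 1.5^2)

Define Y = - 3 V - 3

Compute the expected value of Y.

For Y = -3V - 3:
E[Y] = -3 * E[V] - 3
E[V] = -2.0 = -2
E[Y] = -3 * (-2) - 3 = 3

3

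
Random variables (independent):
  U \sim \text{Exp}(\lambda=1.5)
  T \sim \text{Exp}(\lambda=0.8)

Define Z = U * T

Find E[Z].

For independent RVs: E[XY] = E[X]*E[Y]
E[U] = 0.66666667
E[T] = 1.25
E[Z] = 0.66666667 * 1.25 = 0.83333333

0.83333333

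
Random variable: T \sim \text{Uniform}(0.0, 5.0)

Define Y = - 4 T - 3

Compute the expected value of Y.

For Y = -4T - 3:
E[Y] = -4 * E[T] - 3
E[T] = (0 + 5)/2 = 2.5
E[Y] = -4 * 2.5 - 3 = -13

-13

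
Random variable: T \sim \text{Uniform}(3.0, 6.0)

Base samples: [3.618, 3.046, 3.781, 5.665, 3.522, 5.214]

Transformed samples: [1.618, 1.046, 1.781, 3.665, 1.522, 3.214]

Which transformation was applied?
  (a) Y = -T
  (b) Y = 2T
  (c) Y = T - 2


Checking option (c) Y = T - 2:
  T = 3.618 -> Y = 1.618 ✓
  T = 3.046 -> Y = 1.046 ✓
  T = 3.781 -> Y = 1.781 ✓
All samples match this transformation.

(c) T - 2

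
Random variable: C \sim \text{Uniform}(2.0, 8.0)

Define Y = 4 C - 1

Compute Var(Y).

For Y = aC + b: Var(Y) = a² * Var(C)
Var(C) = (8 - 2)^2/12 = 3
Var(Y) = 4² * 3 = 16 * 3 = 48

48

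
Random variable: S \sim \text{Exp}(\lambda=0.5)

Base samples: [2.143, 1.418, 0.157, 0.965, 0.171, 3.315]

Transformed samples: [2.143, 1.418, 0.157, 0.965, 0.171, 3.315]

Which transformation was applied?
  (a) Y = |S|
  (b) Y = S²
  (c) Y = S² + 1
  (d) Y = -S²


Checking option (a) Y = |S|:
  S = 2.143 -> Y = 2.143 ✓
  S = 1.418 -> Y = 1.418 ✓
  S = 0.157 -> Y = 0.157 ✓
All samples match this transformation.

(a) |S|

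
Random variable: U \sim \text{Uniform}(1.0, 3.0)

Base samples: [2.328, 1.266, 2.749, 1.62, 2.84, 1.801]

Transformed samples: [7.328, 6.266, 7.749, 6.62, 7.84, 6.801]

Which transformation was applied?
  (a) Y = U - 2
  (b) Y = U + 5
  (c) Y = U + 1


Checking option (b) Y = U + 5:
  U = 2.328 -> Y = 7.328 ✓
  U = 1.266 -> Y = 6.266 ✓
  U = 2.749 -> Y = 7.749 ✓
All samples match this transformation.

(b) U + 5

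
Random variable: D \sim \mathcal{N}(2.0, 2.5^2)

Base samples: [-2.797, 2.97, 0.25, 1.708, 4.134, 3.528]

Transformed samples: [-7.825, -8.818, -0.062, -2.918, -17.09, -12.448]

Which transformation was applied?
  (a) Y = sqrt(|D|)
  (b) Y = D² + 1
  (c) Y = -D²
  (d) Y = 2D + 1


Checking option (c) Y = -D²:
  D = -2.797 -> Y = -7.825 ✓
  D = 2.97 -> Y = -8.818 ✓
  D = 0.25 -> Y = -0.062 ✓
All samples match this transformation.

(c) -D²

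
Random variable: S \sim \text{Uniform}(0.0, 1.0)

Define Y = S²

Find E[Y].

E[S²] = Var(S) + (E[S])² = 0.083333333 + 0.25 = 0.33333333

0.33333333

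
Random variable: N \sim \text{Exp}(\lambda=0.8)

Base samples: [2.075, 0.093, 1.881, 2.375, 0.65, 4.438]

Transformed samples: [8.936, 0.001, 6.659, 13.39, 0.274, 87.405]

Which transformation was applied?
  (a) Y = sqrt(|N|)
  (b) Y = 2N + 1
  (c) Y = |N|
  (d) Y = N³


Checking option (d) Y = N³:
  N = 2.075 -> Y = 8.936 ✓
  N = 0.093 -> Y = 0.001 ✓
  N = 1.881 -> Y = 6.659 ✓
All samples match this transformation.

(d) N³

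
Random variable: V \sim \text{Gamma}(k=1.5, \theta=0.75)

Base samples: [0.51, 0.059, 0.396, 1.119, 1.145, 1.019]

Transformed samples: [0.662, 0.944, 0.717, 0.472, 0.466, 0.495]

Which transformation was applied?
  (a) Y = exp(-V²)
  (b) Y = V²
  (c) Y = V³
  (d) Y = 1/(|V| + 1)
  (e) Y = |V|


Checking option (d) Y = 1/(|V| + 1):
  V = 0.51 -> Y = 0.662 ✓
  V = 0.059 -> Y = 0.944 ✓
  V = 0.396 -> Y = 0.717 ✓
All samples match this transformation.

(d) 1/(|V| + 1)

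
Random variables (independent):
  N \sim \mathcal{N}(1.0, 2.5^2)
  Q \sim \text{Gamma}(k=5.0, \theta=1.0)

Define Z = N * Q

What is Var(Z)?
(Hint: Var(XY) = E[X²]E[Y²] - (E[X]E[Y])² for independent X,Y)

Var(XY) = E[X²]E[Y²] - (E[X]E[Y])²
E[N] = 1, Var(N) = 6.25
E[Q] = 5, Var(Q) = 5
E[N²] = 6.25 + 1² = 7.25
E[Q²] = 5 + 5² = 30
Var(Z) = 7.25*30 - (1*5)²
= 217.5 - 25 = 192.5

192.5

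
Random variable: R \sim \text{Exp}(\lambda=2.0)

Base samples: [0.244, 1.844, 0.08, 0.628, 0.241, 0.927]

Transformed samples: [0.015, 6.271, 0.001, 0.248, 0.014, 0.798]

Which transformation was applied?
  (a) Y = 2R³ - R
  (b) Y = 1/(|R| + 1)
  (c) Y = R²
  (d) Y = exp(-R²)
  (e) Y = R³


Checking option (e) Y = R³:
  R = 0.244 -> Y = 0.015 ✓
  R = 1.844 -> Y = 6.271 ✓
  R = 0.08 -> Y = 0.001 ✓
All samples match this transformation.

(e) R³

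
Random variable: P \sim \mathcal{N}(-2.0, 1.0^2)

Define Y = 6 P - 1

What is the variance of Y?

For Y = aP + b: Var(Y) = a² * Var(P)
Var(P) = 1.0^2 = 1
Var(Y) = 6² * 1 = 36 * 1 = 36

36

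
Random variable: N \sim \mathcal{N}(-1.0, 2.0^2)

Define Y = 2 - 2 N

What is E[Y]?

For Y = -2N + 2:
E[Y] = -2 * E[N] + 2
E[N] = -1.0 = -1
E[Y] = -2 * (-1) + 2 = 4

4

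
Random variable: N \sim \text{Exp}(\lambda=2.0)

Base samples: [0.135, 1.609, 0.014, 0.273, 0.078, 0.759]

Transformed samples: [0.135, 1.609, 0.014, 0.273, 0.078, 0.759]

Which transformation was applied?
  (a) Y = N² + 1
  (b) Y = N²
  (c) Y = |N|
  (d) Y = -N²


Checking option (c) Y = |N|:
  N = 0.135 -> Y = 0.135 ✓
  N = 1.609 -> Y = 1.609 ✓
  N = 0.014 -> Y = 0.014 ✓
All samples match this transformation.

(c) |N|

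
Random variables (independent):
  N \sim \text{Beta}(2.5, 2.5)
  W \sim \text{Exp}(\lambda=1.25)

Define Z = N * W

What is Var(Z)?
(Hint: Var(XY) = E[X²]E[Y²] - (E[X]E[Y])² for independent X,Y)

Var(XY) = E[X²]E[Y²] - (E[X]E[Y])²
E[N] = 0.5, Var(N) = 0.041666667
E[W] = 0.8, Var(W) = 0.64
E[N²] = 0.041666667 + 0.5² = 0.29166667
E[W²] = 0.64 + 0.8² = 1.28
Var(Z) = 0.29166667*1.28 - (0.5*0.8)²
= 0.37333333 - 0.16 = 0.21333333

0.21333333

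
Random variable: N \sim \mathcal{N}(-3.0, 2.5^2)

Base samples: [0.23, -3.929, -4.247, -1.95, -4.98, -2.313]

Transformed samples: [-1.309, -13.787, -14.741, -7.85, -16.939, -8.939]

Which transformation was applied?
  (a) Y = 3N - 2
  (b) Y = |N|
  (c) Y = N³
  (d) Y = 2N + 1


Checking option (a) Y = 3N - 2:
  N = 0.23 -> Y = -1.309 ✓
  N = -3.929 -> Y = -13.787 ✓
  N = -4.247 -> Y = -14.741 ✓
All samples match this transformation.

(a) 3N - 2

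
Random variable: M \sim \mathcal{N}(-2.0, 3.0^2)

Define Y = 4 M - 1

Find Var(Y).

For Y = aM + b: Var(Y) = a² * Var(M)
Var(M) = 3.0^2 = 9
Var(Y) = 4² * 9 = 16 * 9 = 144

144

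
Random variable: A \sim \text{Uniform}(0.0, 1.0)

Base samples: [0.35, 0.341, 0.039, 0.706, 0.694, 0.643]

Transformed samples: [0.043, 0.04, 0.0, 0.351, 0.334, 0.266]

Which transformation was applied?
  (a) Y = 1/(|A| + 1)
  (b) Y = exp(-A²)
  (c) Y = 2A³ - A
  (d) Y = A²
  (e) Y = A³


Checking option (e) Y = A³:
  A = 0.35 -> Y = 0.043 ✓
  A = 0.341 -> Y = 0.04 ✓
  A = 0.039 -> Y = 0.0 ✓
All samples match this transformation.

(e) A³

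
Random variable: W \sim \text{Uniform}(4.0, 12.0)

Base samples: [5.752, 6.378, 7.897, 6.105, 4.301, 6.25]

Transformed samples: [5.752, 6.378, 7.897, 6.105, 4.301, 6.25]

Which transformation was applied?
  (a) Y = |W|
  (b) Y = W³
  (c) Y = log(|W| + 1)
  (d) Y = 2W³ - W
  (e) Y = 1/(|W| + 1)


Checking option (a) Y = |W|:
  W = 5.752 -> Y = 5.752 ✓
  W = 6.378 -> Y = 6.378 ✓
  W = 7.897 -> Y = 7.897 ✓
All samples match this transformation.

(a) |W|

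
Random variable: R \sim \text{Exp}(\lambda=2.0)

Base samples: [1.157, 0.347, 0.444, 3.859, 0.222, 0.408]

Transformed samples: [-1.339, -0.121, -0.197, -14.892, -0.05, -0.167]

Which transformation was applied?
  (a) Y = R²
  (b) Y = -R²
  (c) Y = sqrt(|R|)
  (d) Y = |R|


Checking option (b) Y = -R²:
  R = 1.157 -> Y = -1.339 ✓
  R = 0.347 -> Y = -0.121 ✓
  R = 0.444 -> Y = -0.197 ✓
All samples match this transformation.

(b) -R²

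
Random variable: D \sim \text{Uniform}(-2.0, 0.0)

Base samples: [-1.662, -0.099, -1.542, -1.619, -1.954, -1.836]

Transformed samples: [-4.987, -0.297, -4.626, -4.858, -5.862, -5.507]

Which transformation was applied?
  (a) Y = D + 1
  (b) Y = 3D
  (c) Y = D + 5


Checking option (b) Y = 3D:
  D = -1.662 -> Y = -4.987 ✓
  D = -0.099 -> Y = -0.297 ✓
  D = -1.542 -> Y = -4.626 ✓
All samples match this transformation.

(b) 3D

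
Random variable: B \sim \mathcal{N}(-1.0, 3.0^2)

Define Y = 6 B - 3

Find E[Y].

For Y = 6B - 3:
E[Y] = 6 * E[B] - 3
E[B] = -1.0 = -1
E[Y] = 6 * (-1) - 3 = -9

-9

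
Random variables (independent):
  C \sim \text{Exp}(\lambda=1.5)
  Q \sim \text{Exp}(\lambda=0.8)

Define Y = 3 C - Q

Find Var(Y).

For independent RVs: Var(aX + bY) = a²Var(X) + b²Var(Y)
Var(C) = 0.44444444
Var(Q) = 1.5625
Var(Y) = 3²*0.44444444 + (-1)²*1.5625
= 9*0.44444444 + 1*1.5625 = 5.5625

5.5625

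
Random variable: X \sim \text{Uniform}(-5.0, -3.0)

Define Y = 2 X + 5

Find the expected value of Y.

For Y = 2X + 5:
E[Y] = 2 * E[X] + 5
E[X] = (-5 - 3)/2 = -4
E[Y] = 2 * (-4) + 5 = -3

-3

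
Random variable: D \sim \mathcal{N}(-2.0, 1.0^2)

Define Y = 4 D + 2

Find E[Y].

For Y = 4D + 2:
E[Y] = 4 * E[D] + 2
E[D] = -2.0 = -2
E[Y] = 4 * (-2) + 2 = -6

-6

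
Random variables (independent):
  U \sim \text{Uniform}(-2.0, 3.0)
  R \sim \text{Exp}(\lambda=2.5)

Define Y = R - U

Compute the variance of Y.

For independent RVs: Var(aX + bY) = a²Var(X) + b²Var(Y)
Var(U) = 2.0833333
Var(R) = 0.16
Var(Y) = (-1)²*2.0833333 + 1²*0.16
= 1*2.0833333 + 1*0.16 = 2.2433333

2.2433333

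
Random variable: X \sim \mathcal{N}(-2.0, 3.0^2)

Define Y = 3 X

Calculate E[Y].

For Y = 3X:
E[Y] = 3 * E[X]
E[X] = -2.0 = -2
E[Y] = 3 * (-2) = -6

-6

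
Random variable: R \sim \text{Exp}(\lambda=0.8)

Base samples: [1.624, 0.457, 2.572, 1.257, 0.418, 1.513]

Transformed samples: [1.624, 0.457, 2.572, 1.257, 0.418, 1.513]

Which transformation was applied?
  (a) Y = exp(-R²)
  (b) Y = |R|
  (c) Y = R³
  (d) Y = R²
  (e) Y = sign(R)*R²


Checking option (b) Y = |R|:
  R = 1.624 -> Y = 1.624 ✓
  R = 0.457 -> Y = 0.457 ✓
  R = 2.572 -> Y = 2.572 ✓
All samples match this transformation.

(b) |R|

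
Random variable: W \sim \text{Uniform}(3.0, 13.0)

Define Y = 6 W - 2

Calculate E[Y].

For Y = 6W - 2:
E[Y] = 6 * E[W] - 2
E[W] = (3 + 13)/2 = 8
E[Y] = 6 * 8 - 2 = 46

46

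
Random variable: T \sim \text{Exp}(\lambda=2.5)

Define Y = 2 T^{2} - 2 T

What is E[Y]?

E[Y] = 2*E[T²] - 2*E[T]
E[T] = 0.4
E[T²] = Var(T) + (E[T])² = 0.16 + 0.16 = 0.32
E[Y] = 2*0.32 - 2*0.4 = -0.16

-0.16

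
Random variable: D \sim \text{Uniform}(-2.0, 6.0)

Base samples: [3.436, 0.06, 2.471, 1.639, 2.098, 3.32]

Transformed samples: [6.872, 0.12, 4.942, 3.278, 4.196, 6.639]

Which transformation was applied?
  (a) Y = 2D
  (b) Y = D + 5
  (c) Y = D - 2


Checking option (a) Y = 2D:
  D = 3.436 -> Y = 6.872 ✓
  D = 0.06 -> Y = 0.12 ✓
  D = 2.471 -> Y = 4.942 ✓
All samples match this transformation.

(a) 2D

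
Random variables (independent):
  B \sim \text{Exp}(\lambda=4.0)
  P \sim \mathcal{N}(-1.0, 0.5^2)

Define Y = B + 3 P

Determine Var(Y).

For independent RVs: Var(aX + bY) = a²Var(X) + b²Var(Y)
Var(B) = 0.0625
Var(P) = 0.25
Var(Y) = 1²*0.0625 + 3²*0.25
= 1*0.0625 + 9*0.25 = 2.3125

2.3125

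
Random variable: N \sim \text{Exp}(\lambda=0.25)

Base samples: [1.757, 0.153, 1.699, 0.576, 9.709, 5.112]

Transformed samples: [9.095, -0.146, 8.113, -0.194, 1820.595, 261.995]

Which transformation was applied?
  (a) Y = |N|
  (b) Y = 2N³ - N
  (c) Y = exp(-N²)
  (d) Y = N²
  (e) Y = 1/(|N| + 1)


Checking option (b) Y = 2N³ - N:
  N = 1.757 -> Y = 9.095 ✓
  N = 0.153 -> Y = -0.146 ✓
  N = 1.699 -> Y = 8.113 ✓
All samples match this transformation.

(b) 2N³ - N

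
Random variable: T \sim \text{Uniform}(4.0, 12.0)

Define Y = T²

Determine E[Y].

E[T²] = Var(T) + (E[T])² = 5.3333333 + 64 = 69.333333

69.333333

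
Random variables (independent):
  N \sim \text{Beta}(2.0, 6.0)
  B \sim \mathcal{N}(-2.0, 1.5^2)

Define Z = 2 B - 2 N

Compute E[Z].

E[Z] = -2*E[N] + 2*E[B]
E[N] = 0.25
E[B] = -2
E[Z] = -2*0.25 + 2*(-2) = -4.5

-4.5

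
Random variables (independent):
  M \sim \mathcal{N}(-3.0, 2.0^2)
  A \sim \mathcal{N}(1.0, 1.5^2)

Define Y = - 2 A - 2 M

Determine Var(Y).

For independent RVs: Var(aX + bY) = a²Var(X) + b²Var(Y)
Var(M) = 4
Var(A) = 2.25
Var(Y) = (-2)²*4 + (-2)²*2.25
= 4*4 + 4*2.25 = 25

25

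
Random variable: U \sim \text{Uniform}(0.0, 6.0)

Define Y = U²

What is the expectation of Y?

Using E[X²] = Var(X) + (E[X])²:
E[U] = 3
Var(U) = (6 - 0)^2/12 = 3
E[U²] = 3 + 3² = 3 + 9 = 12

12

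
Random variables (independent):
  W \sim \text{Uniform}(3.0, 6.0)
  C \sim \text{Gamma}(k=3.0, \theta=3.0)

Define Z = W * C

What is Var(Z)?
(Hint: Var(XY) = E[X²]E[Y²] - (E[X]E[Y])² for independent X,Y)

Var(XY) = E[X²]E[Y²] - (E[X]E[Y])²
E[W] = 4.5, Var(W) = 0.75
E[C] = 9, Var(C) = 27
E[W²] = 0.75 + 4.5² = 21
E[C²] = 27 + 9² = 108
Var(Z) = 21*108 - (4.5*9)²
= 2268 - 1640.25 = 627.75

627.75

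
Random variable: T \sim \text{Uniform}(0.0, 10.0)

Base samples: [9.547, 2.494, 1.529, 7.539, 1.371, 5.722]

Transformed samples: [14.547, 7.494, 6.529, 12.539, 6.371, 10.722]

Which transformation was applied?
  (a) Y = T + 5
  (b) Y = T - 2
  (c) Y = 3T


Checking option (a) Y = T + 5:
  T = 9.547 -> Y = 14.547 ✓
  T = 2.494 -> Y = 7.494 ✓
  T = 1.529 -> Y = 6.529 ✓
All samples match this transformation.

(a) T + 5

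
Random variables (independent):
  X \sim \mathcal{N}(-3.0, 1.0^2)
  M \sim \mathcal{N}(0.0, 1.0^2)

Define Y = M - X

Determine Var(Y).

For independent RVs: Var(aX + bY) = a²Var(X) + b²Var(Y)
Var(X) = 1
Var(M) = 1
Var(Y) = (-1)²*1 + 1²*1
= 1*1 + 1*1 = 2

2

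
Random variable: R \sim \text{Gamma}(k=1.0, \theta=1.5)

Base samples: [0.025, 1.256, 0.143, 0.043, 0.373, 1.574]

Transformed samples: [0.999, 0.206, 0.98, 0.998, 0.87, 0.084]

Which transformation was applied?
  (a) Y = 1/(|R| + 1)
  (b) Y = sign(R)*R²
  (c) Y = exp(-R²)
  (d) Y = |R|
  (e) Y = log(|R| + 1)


Checking option (c) Y = exp(-R²):
  R = 0.025 -> Y = 0.999 ✓
  R = 1.256 -> Y = 0.206 ✓
  R = 0.143 -> Y = 0.98 ✓
All samples match this transformation.

(c) exp(-R²)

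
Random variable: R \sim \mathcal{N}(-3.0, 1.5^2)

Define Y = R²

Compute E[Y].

E[R²] = Var(R) + (E[R])² = 2.25 + 9 = 11.25

11.25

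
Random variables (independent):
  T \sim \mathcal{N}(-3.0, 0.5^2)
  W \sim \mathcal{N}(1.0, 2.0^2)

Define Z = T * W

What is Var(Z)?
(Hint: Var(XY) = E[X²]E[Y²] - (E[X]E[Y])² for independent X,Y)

Var(XY) = E[X²]E[Y²] - (E[X]E[Y])²
E[T] = -3, Var(T) = 0.25
E[W] = 1, Var(W) = 4
E[T²] = 0.25 + (-3)² = 9.25
E[W²] = 4 + 1² = 5
Var(Z) = 9.25*5 - (-3*1)²
= 46.25 - 9 = 37.25

37.25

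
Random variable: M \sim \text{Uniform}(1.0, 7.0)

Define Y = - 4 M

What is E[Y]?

For Y = -4M:
E[Y] = -4 * E[M]
E[M] = (1 + 7)/2 = 4
E[Y] = -4 * 4 = -16

-16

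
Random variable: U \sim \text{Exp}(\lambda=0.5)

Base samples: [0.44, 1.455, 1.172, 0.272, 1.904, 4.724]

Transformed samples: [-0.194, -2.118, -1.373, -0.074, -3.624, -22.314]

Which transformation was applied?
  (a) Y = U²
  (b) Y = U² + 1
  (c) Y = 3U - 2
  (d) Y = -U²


Checking option (d) Y = -U²:
  U = 0.44 -> Y = -0.194 ✓
  U = 1.455 -> Y = -2.118 ✓
  U = 1.172 -> Y = -1.373 ✓
All samples match this transformation.

(d) -U²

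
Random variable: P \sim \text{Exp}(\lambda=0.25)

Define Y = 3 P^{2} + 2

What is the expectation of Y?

E[Y] = 3*E[P²] + 2
E[P] = 4
E[P²] = Var(P) + (E[P])² = 16 + 16 = 32
E[Y] = 3*32 + 2 = 98

98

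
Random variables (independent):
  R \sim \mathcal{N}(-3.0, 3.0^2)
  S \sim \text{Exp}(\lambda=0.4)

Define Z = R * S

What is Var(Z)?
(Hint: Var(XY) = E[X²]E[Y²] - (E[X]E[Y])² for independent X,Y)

Var(XY) = E[X²]E[Y²] - (E[X]E[Y])²
E[R] = -3, Var(R) = 9
E[S] = 2.5, Var(S) = 6.25
E[R²] = 9 + (-3)² = 18
E[S²] = 6.25 + 2.5² = 12.5
Var(Z) = 18*12.5 - (-3*2.5)²
= 225 - 56.25 = 168.75

168.75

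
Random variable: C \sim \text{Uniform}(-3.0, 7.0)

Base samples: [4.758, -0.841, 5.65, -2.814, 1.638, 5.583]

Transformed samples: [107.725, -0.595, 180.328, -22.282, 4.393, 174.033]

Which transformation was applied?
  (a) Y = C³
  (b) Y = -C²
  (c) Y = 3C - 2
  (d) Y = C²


Checking option (a) Y = C³:
  C = 4.758 -> Y = 107.725 ✓
  C = -0.841 -> Y = -0.595 ✓
  C = 5.65 -> Y = 180.328 ✓
All samples match this transformation.

(a) C³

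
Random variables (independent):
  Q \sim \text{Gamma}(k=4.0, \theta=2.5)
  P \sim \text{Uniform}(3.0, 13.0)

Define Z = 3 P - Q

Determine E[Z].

E[Z] = -1*E[Q] + 3*E[P]
E[Q] = 10
E[P] = 8
E[Z] = -1*10 + 3*8 = 14

14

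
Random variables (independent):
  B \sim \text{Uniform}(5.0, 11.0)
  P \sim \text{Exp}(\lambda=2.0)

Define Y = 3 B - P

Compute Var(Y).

For independent RVs: Var(aX + bY) = a²Var(X) + b²Var(Y)
Var(B) = 3
Var(P) = 0.25
Var(Y) = 3²*3 + (-1)²*0.25
= 9*3 + 1*0.25 = 27.25

27.25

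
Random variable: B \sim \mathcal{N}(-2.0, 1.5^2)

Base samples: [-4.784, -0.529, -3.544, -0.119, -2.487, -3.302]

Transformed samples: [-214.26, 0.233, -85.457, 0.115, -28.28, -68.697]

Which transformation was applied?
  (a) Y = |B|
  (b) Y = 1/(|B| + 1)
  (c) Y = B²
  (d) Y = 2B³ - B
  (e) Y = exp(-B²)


Checking option (d) Y = 2B³ - B:
  B = -4.784 -> Y = -214.26 ✓
  B = -0.529 -> Y = 0.233 ✓
  B = -3.544 -> Y = -85.457 ✓
All samples match this transformation.

(d) 2B³ - B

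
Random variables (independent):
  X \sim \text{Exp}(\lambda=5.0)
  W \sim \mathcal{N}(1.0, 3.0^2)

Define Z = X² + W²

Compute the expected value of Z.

E[Z] = E[X²] + E[W²]
E[X²] = Var(X) + E[X]² = 0.04 + 0.04 = 0.08
E[W²] = Var(W) + E[W]² = 9 + 1 = 10
E[Z] = 0.08 + 10 = 10.08

10.08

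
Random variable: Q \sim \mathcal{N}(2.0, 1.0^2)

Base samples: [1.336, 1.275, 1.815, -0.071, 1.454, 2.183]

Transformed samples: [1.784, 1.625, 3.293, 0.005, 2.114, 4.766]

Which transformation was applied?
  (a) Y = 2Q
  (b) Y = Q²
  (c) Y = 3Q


Checking option (b) Y = Q²:
  Q = 1.336 -> Y = 1.784 ✓
  Q = 1.275 -> Y = 1.625 ✓
  Q = 1.815 -> Y = 3.293 ✓
All samples match this transformation.

(b) Q²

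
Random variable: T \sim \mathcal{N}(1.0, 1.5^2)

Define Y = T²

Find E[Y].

E[T²] = Var(T) + (E[T])² = 2.25 + 1 = 3.25

3.25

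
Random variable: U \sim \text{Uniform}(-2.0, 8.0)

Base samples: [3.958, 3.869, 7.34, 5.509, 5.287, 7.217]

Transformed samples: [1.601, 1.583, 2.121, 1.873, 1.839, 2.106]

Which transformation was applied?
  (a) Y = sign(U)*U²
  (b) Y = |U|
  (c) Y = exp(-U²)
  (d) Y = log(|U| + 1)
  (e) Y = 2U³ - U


Checking option (d) Y = log(|U| + 1):
  U = 3.958 -> Y = 1.601 ✓
  U = 3.869 -> Y = 1.583 ✓
  U = 7.34 -> Y = 2.121 ✓
All samples match this transformation.

(d) log(|U| + 1)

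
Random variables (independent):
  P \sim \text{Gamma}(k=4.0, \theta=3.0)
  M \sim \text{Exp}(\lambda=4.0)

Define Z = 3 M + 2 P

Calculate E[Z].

E[Z] = 2*E[P] + 3*E[M]
E[P] = 12
E[M] = 0.25
E[Z] = 2*12 + 3*0.25 = 24.75

24.75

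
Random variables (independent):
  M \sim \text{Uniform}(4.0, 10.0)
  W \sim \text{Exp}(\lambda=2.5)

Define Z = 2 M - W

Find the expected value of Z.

E[Z] = 2*E[M] - 1*E[W]
E[M] = 7
E[W] = 0.4
E[Z] = 2*7 - 1*0.4 = 13.6

13.6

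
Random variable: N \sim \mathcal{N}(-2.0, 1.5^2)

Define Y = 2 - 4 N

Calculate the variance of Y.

For Y = aN + b: Var(Y) = a² * Var(N)
Var(N) = 1.5^2 = 2.25
Var(Y) = (-4)² * 2.25 = 16 * 2.25 = 36

36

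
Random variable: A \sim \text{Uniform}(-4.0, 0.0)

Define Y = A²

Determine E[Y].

Using E[X²] = Var(X) + (E[X])²:
E[A] = -2
Var(A) = (0 + 4)^2/12 = 1.3333333
E[A²] = 1.3333333 + (-2)² = 1.3333333 + 4 = 5.3333333

5.3333333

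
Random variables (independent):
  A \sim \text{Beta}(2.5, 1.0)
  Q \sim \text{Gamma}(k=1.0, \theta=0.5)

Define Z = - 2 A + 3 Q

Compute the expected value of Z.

E[Z] = -2*E[A] + 3*E[Q]
E[A] = 0.71428571
E[Q] = 0.5
E[Z] = -2*0.71428571 + 3*0.5 = 0.071428571

0.071428571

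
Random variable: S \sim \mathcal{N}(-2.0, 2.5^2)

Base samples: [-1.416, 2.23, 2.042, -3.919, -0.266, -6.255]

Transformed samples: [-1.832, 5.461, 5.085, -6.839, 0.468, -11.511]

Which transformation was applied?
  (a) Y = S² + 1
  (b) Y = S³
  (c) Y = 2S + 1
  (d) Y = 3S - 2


Checking option (c) Y = 2S + 1:
  S = -1.416 -> Y = -1.832 ✓
  S = 2.23 -> Y = 5.461 ✓
  S = 2.042 -> Y = 5.085 ✓
All samples match this transformation.

(c) 2S + 1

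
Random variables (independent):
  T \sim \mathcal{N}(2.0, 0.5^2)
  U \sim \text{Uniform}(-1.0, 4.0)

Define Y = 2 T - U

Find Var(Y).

For independent RVs: Var(aX + bY) = a²Var(X) + b²Var(Y)
Var(T) = 0.25
Var(U) = 2.0833333
Var(Y) = 2²*0.25 + (-1)²*2.0833333
= 4*0.25 + 1*2.0833333 = 3.0833333

3.0833333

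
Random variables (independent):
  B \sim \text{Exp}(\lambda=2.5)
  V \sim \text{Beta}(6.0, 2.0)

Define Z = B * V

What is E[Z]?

For independent RVs: E[XY] = E[X]*E[Y]
E[B] = 0.4
E[V] = 0.75
E[Z] = 0.4 * 0.75 = 0.3

0.3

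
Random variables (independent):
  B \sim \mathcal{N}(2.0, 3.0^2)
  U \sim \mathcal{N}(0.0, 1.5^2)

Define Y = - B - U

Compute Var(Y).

For independent RVs: Var(aX + bY) = a²Var(X) + b²Var(Y)
Var(B) = 9
Var(U) = 2.25
Var(Y) = (-1)²*9 + (-1)²*2.25
= 1*9 + 1*2.25 = 11.25

11.25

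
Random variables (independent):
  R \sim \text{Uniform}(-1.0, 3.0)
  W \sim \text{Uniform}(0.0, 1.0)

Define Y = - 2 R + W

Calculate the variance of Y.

For independent RVs: Var(aX + bY) = a²Var(X) + b²Var(Y)
Var(R) = 1.3333333
Var(W) = 0.083333333
Var(Y) = (-2)²*1.3333333 + 1²*0.083333333
= 4*1.3333333 + 1*0.083333333 = 5.4166667

5.4166667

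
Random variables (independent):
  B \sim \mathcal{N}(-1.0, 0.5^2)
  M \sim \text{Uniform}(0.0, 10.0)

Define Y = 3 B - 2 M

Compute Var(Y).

For independent RVs: Var(aX + bY) = a²Var(X) + b²Var(Y)
Var(B) = 0.25
Var(M) = 8.3333333
Var(Y) = 3²*0.25 + (-2)²*8.3333333
= 9*0.25 + 4*8.3333333 = 35.583333

35.583333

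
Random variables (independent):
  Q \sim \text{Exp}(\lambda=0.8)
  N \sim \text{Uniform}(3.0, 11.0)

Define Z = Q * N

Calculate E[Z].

For independent RVs: E[XY] = E[X]*E[Y]
E[Q] = 1.25
E[N] = 7
E[Z] = 1.25 * 7 = 8.75

8.75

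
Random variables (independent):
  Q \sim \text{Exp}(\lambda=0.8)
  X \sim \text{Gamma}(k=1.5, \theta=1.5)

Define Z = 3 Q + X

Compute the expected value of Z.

E[Z] = 3*E[Q] + 1*E[X]
E[Q] = 1.25
E[X] = 2.25
E[Z] = 3*1.25 + 1*2.25 = 6

6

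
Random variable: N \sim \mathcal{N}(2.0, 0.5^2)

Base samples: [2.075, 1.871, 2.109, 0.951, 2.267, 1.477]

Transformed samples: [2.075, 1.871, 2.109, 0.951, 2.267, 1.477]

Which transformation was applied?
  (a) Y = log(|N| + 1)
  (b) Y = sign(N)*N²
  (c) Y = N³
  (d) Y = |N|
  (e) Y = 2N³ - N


Checking option (d) Y = |N|:
  N = 2.075 -> Y = 2.075 ✓
  N = 1.871 -> Y = 1.871 ✓
  N = 2.109 -> Y = 2.109 ✓
All samples match this transformation.

(d) |N|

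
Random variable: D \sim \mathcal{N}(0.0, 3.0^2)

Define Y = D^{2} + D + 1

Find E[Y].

E[Y] = 1*E[D²] + 1*E[D] + 1
E[D] = 0
E[D²] = Var(D) + (E[D])² = 9 + 0 = 9
E[Y] = 1*9 + 1*0 + 1 = 10

10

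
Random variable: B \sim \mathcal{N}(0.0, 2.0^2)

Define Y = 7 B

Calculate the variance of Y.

For Y = aB + b: Var(Y) = a² * Var(B)
Var(B) = 2.0^2 = 4
Var(Y) = 7² * 4 = 49 * 4 = 196

196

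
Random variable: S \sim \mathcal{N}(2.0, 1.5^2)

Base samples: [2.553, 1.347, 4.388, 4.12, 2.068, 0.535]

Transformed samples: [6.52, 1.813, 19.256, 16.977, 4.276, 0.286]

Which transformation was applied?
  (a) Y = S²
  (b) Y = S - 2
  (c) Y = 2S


Checking option (a) Y = S²:
  S = 2.553 -> Y = 6.52 ✓
  S = 1.347 -> Y = 1.813 ✓
  S = 4.388 -> Y = 19.256 ✓
All samples match this transformation.

(a) S²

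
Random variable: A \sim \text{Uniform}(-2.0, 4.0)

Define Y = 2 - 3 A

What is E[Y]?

For Y = -3A + 2:
E[Y] = -3 * E[A] + 2
E[A] = (-2 + 4)/2 = 1
E[Y] = -3 * 1 + 2 = -1

-1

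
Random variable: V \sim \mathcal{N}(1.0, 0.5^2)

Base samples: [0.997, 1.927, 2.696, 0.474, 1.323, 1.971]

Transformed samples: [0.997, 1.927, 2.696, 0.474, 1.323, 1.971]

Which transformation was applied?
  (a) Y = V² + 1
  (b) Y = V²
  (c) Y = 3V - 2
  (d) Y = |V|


Checking option (d) Y = |V|:
  V = 0.997 -> Y = 0.997 ✓
  V = 1.927 -> Y = 1.927 ✓
  V = 2.696 -> Y = 2.696 ✓
All samples match this transformation.

(d) |V|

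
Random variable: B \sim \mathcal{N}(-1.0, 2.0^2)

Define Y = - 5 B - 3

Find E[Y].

For Y = -5B - 3:
E[Y] = -5 * E[B] - 3
E[B] = -1.0 = -1
E[Y] = -5 * (-1) - 3 = 2

2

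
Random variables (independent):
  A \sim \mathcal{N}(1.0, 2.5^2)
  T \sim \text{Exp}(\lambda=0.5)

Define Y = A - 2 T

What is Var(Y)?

For independent RVs: Var(aX + bY) = a²Var(X) + b²Var(Y)
Var(A) = 6.25
Var(T) = 4
Var(Y) = 1²*6.25 + (-2)²*4
= 1*6.25 + 4*4 = 22.25

22.25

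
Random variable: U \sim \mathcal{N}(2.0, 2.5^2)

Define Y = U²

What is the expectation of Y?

E[U²] = Var(U) + (E[U])² = 6.25 + 4 = 10.25

10.25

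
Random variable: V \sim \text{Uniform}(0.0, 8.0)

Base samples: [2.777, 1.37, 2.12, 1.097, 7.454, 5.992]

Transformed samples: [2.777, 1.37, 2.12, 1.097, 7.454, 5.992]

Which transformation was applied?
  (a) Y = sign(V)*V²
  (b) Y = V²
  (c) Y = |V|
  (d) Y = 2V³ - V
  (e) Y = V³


Checking option (c) Y = |V|:
  V = 2.777 -> Y = 2.777 ✓
  V = 1.37 -> Y = 1.37 ✓
  V = 2.12 -> Y = 2.12 ✓
All samples match this transformation.

(c) |V|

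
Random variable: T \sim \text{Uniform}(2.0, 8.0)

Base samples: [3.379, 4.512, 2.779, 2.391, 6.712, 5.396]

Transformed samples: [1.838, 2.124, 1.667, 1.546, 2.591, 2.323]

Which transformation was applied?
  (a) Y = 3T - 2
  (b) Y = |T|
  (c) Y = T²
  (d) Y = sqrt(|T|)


Checking option (d) Y = sqrt(|T|):
  T = 3.379 -> Y = 1.838 ✓
  T = 4.512 -> Y = 2.124 ✓
  T = 2.779 -> Y = 1.667 ✓
All samples match this transformation.

(d) sqrt(|T|)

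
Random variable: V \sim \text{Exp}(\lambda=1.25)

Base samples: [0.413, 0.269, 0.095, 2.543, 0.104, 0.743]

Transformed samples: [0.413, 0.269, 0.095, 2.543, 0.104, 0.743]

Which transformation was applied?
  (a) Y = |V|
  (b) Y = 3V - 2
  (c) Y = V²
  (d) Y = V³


Checking option (a) Y = |V|:
  V = 0.413 -> Y = 0.413 ✓
  V = 0.269 -> Y = 0.269 ✓
  V = 0.095 -> Y = 0.095 ✓
All samples match this transformation.

(a) |V|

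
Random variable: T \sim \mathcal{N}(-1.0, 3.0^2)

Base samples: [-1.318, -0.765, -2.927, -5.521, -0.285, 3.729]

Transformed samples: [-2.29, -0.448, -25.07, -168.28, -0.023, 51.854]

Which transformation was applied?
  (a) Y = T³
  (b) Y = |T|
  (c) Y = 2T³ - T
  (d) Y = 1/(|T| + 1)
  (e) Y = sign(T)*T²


Checking option (a) Y = T³:
  T = -1.318 -> Y = -2.29 ✓
  T = -0.765 -> Y = -0.448 ✓
  T = -2.927 -> Y = -25.07 ✓
All samples match this transformation.

(a) T³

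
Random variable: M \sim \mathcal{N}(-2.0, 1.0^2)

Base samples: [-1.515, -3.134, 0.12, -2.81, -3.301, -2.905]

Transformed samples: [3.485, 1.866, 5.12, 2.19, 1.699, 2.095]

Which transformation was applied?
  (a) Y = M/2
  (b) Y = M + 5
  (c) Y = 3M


Checking option (b) Y = M + 5:
  M = -1.515 -> Y = 3.485 ✓
  M = -3.134 -> Y = 1.866 ✓
  M = 0.12 -> Y = 5.12 ✓
All samples match this transformation.

(b) M + 5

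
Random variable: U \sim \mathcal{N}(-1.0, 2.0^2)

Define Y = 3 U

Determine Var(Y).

For Y = aU + b: Var(Y) = a² * Var(U)
Var(U) = 2.0^2 = 4
Var(Y) = 3² * 4 = 9 * 4 = 36

36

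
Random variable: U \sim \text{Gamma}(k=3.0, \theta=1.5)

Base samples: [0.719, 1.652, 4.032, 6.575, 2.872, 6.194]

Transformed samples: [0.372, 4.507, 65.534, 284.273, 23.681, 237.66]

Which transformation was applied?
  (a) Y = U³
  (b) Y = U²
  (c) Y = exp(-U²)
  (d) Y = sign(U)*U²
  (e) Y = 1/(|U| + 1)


Checking option (a) Y = U³:
  U = 0.719 -> Y = 0.372 ✓
  U = 1.652 -> Y = 4.507 ✓
  U = 4.032 -> Y = 65.534 ✓
All samples match this transformation.

(a) U³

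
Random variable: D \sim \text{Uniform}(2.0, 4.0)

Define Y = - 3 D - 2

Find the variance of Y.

For Y = aD + b: Var(Y) = a² * Var(D)
Var(D) = (4 - 2)^2/12 = 0.33333333
Var(Y) = (-3)² * 0.33333333 = 9 * 0.33333333 = 3

3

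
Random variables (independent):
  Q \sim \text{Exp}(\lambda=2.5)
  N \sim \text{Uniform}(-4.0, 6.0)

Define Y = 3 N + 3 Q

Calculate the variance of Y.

For independent RVs: Var(aX + bY) = a²Var(X) + b²Var(Y)
Var(Q) = 0.16
Var(N) = 8.3333333
Var(Y) = 3²*0.16 + 3²*8.3333333
= 9*0.16 + 9*8.3333333 = 76.44

76.44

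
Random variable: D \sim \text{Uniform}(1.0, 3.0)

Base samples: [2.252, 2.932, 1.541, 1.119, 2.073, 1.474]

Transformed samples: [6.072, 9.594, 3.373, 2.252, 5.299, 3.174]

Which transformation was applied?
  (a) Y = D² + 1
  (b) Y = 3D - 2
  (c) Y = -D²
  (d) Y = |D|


Checking option (a) Y = D² + 1:
  D = 2.252 -> Y = 6.072 ✓
  D = 2.932 -> Y = 9.594 ✓
  D = 1.541 -> Y = 3.373 ✓
All samples match this transformation.

(a) D² + 1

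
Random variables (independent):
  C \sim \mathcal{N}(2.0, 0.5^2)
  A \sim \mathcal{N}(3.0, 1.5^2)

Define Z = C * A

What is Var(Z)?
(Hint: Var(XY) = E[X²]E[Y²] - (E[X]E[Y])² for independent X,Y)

Var(XY) = E[X²]E[Y²] - (E[X]E[Y])²
E[C] = 2, Var(C) = 0.25
E[A] = 3, Var(A) = 2.25
E[C²] = 0.25 + 2² = 4.25
E[A²] = 2.25 + 3² = 11.25
Var(Z) = 4.25*11.25 - (2*3)²
= 47.8125 - 36 = 11.8125

11.8125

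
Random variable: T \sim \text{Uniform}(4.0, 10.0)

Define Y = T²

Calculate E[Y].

Using E[X²] = Var(X) + (E[X])²:
E[T] = 7
Var(T) = (10 - 4)^2/12 = 3
E[T²] = 3 + 7² = 3 + 49 = 52

52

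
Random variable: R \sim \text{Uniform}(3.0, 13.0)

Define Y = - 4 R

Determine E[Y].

For Y = -4R:
E[Y] = -4 * E[R]
E[R] = (3 + 13)/2 = 8
E[Y] = -4 * 8 = -32

-32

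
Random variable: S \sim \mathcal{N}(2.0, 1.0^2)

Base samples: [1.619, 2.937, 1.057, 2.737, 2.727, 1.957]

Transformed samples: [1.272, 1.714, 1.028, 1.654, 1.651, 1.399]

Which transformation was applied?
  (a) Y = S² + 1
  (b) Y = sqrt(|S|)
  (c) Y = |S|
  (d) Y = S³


Checking option (b) Y = sqrt(|S|):
  S = 1.619 -> Y = 1.272 ✓
  S = 2.937 -> Y = 1.714 ✓
  S = 1.057 -> Y = 1.028 ✓
All samples match this transformation.

(b) sqrt(|S|)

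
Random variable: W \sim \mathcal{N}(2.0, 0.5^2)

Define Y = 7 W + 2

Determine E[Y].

For Y = 7W + 2:
E[Y] = 7 * E[W] + 2
E[W] = 2.0 = 2
E[Y] = 7 * 2 + 2 = 16

16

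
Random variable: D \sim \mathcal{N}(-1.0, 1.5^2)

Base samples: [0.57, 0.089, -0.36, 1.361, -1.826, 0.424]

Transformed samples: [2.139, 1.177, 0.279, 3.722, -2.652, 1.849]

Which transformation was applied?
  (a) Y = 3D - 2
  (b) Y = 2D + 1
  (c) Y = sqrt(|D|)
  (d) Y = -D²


Checking option (b) Y = 2D + 1:
  D = 0.57 -> Y = 2.139 ✓
  D = 0.089 -> Y = 1.177 ✓
  D = -0.36 -> Y = 0.279 ✓
All samples match this transformation.

(b) 2D + 1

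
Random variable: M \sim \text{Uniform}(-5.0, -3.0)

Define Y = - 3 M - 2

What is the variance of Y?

For Y = aM + b: Var(Y) = a² * Var(M)
Var(M) = (-3 + 5)^2/12 = 0.33333333
Var(Y) = (-3)² * 0.33333333 = 9 * 0.33333333 = 3

3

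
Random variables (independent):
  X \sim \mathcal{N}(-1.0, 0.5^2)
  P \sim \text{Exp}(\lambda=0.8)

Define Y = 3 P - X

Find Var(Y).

For independent RVs: Var(aX + bY) = a²Var(X) + b²Var(Y)
Var(X) = 0.25
Var(P) = 1.5625
Var(Y) = (-1)²*0.25 + 3²*1.5625
= 1*0.25 + 9*1.5625 = 14.3125

14.3125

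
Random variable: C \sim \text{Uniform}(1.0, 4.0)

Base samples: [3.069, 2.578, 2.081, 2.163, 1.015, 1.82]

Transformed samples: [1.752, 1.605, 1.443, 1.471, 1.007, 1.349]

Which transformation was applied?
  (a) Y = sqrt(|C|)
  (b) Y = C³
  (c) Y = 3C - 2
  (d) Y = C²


Checking option (a) Y = sqrt(|C|):
  C = 3.069 -> Y = 1.752 ✓
  C = 2.578 -> Y = 1.605 ✓
  C = 2.081 -> Y = 1.443 ✓
All samples match this transformation.

(a) sqrt(|C|)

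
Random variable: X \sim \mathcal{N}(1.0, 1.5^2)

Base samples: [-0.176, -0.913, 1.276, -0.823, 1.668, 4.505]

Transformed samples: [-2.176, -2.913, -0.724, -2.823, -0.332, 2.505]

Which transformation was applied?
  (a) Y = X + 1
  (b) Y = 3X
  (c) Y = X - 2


Checking option (c) Y = X - 2:
  X = -0.176 -> Y = -2.176 ✓
  X = -0.913 -> Y = -2.913 ✓
  X = 1.276 -> Y = -0.724 ✓
All samples match this transformation.

(c) X - 2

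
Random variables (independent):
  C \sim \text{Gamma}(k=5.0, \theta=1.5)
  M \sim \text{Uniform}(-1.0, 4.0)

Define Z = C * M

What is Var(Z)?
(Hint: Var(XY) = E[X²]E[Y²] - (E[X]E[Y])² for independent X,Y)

Var(XY) = E[X²]E[Y²] - (E[X]E[Y])²
E[C] = 7.5, Var(C) = 11.25
E[M] = 1.5, Var(M) = 2.0833333
E[C²] = 11.25 + 7.5² = 67.5
E[M²] = 2.0833333 + 1.5² = 4.3333333
Var(Z) = 67.5*4.3333333 - (7.5*1.5)²
= 292.5 - 126.5625 = 165.9375

165.9375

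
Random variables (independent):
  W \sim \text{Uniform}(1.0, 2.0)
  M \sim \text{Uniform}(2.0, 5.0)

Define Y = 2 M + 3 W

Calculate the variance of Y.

For independent RVs: Var(aX + bY) = a²Var(X) + b²Var(Y)
Var(W) = 0.083333333
Var(M) = 0.75
Var(Y) = 3²*0.083333333 + 2²*0.75
= 9*0.083333333 + 4*0.75 = 3.75

3.75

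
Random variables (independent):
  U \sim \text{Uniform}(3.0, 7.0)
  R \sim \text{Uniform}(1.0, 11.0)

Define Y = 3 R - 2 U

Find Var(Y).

For independent RVs: Var(aX + bY) = a²Var(X) + b²Var(Y)
Var(U) = 1.3333333
Var(R) = 8.3333333
Var(Y) = (-2)²*1.3333333 + 3²*8.3333333
= 4*1.3333333 + 9*8.3333333 = 80.333333

80.333333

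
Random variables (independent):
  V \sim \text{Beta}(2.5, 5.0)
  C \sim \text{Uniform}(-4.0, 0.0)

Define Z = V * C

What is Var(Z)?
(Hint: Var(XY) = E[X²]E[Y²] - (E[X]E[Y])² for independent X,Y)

Var(XY) = E[X²]E[Y²] - (E[X]E[Y])²
E[V] = 0.33333333, Var(V) = 0.026143791
E[C] = -2, Var(C) = 1.3333333
E[V²] = 0.026143791 + 0.33333333² = 0.1372549
E[C²] = 1.3333333 + (-2)² = 5.3333333
Var(Z) = 0.1372549*5.3333333 - (0.33333333*(-2))²
= 0.73202614 - 0.44444444 = 0.2875817

0.2875817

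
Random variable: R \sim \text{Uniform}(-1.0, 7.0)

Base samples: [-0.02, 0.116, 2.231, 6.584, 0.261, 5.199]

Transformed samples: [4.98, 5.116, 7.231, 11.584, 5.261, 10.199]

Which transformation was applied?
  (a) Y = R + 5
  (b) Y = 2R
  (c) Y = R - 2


Checking option (a) Y = R + 5:
  R = -0.02 -> Y = 4.98 ✓
  R = 0.116 -> Y = 5.116 ✓
  R = 2.231 -> Y = 7.231 ✓
All samples match this transformation.

(a) R + 5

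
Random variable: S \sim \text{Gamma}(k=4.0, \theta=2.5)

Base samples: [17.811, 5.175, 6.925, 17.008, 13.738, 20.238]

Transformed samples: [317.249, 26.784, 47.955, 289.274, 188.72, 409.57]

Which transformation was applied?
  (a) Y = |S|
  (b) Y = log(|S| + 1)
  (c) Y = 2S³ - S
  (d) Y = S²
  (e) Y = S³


Checking option (d) Y = S²:
  S = 17.811 -> Y = 317.249 ✓
  S = 5.175 -> Y = 26.784 ✓
  S = 6.925 -> Y = 47.955 ✓
All samples match this transformation.

(d) S²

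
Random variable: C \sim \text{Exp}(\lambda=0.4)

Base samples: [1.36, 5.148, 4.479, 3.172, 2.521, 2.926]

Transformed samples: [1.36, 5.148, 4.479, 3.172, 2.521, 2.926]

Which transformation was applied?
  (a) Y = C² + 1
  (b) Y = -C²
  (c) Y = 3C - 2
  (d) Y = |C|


Checking option (d) Y = |C|:
  C = 1.36 -> Y = 1.36 ✓
  C = 5.148 -> Y = 5.148 ✓
  C = 4.479 -> Y = 4.479 ✓
All samples match this transformation.

(d) |C|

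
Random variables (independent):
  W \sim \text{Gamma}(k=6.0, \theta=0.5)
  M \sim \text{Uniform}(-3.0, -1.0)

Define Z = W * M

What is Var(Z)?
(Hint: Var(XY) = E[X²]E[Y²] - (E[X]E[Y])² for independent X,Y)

Var(XY) = E[X²]E[Y²] - (E[X]E[Y])²
E[W] = 3, Var(W) = 1.5
E[M] = -2, Var(M) = 0.33333333
E[W²] = 1.5 + 3² = 10.5
E[M²] = 0.33333333 + (-2)² = 4.3333333
Var(Z) = 10.5*4.3333333 - (3*(-2))²
= 45.5 - 36 = 9.5

9.5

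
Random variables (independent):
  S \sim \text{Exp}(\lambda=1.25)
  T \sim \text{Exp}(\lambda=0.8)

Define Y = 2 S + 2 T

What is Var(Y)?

For independent RVs: Var(aX + bY) = a²Var(X) + b²Var(Y)
Var(S) = 0.64
Var(T) = 1.5625
Var(Y) = 2²*0.64 + 2²*1.5625
= 4*0.64 + 4*1.5625 = 8.81

8.81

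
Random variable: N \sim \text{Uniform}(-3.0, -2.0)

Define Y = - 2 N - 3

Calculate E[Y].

For Y = -2N - 3:
E[Y] = -2 * E[N] - 3
E[N] = (-3 - 2)/2 = -2.5
E[Y] = -2 * (-2.5) - 3 = 2

2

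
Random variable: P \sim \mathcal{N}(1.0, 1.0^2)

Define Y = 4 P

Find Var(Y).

For Y = aP + b: Var(Y) = a² * Var(P)
Var(P) = 1.0^2 = 1
Var(Y) = 4² * 1 = 16 * 1 = 16

16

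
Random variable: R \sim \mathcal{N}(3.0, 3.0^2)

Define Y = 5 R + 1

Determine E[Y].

For Y = 5R + 1:
E[Y] = 5 * E[R] + 1
E[R] = 3.0 = 3
E[Y] = 5 * 3 + 1 = 16

16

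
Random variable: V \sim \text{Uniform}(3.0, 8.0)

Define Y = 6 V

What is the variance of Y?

For Y = aV + b: Var(Y) = a² * Var(V)
Var(V) = (8 - 3)^2/12 = 2.0833333
Var(Y) = 6² * 2.0833333 = 36 * 2.0833333 = 75

75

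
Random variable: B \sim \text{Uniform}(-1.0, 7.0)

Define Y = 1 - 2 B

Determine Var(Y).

For Y = aB + b: Var(Y) = a² * Var(B)
Var(B) = (7 + 1)^2/12 = 5.3333333
Var(Y) = (-2)² * 5.3333333 = 4 * 5.3333333 = 21.333333

21.333333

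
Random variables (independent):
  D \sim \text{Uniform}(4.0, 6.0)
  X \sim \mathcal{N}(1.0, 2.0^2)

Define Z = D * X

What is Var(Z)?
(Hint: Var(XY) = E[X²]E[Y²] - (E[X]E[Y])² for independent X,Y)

Var(XY) = E[X²]E[Y²] - (E[X]E[Y])²
E[D] = 5, Var(D) = 0.33333333
E[X] = 1, Var(X) = 4
E[D²] = 0.33333333 + 5² = 25.333333
E[X²] = 4 + 1² = 5
Var(Z) = 25.333333*5 - (5*1)²
= 126.66667 - 25 = 101.66667

101.66667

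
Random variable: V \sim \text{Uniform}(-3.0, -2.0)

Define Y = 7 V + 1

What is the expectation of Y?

For Y = 7V + 1:
E[Y] = 7 * E[V] + 1
E[V] = (-3 - 2)/2 = -2.5
E[Y] = 7 * (-2.5) + 1 = -16.5

-16.5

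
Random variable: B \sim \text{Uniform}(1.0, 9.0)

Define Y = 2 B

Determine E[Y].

For Y = 2B:
E[Y] = 2 * E[B]
E[B] = (1 + 9)/2 = 5
E[Y] = 2 * 5 = 10

10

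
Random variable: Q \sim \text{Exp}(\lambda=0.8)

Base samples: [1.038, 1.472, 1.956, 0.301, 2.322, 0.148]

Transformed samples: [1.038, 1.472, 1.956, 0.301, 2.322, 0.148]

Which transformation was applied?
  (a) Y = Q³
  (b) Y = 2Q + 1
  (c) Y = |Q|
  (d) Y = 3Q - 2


Checking option (c) Y = |Q|:
  Q = 1.038 -> Y = 1.038 ✓
  Q = 1.472 -> Y = 1.472 ✓
  Q = 1.956 -> Y = 1.956 ✓
All samples match this transformation.

(c) |Q|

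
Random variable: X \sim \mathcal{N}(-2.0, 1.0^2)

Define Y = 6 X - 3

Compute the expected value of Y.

For Y = 6X - 3:
E[Y] = 6 * E[X] - 3
E[X] = -2.0 = -2
E[Y] = 6 * (-2) - 3 = -15

-15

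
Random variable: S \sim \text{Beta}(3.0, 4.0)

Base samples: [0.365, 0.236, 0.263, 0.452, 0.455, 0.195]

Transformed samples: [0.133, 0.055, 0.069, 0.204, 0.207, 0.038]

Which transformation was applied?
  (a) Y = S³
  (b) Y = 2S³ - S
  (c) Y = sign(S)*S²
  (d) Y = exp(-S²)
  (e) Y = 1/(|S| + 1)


Checking option (c) Y = sign(S)*S²:
  S = 0.365 -> Y = 0.133 ✓
  S = 0.236 -> Y = 0.055 ✓
  S = 0.263 -> Y = 0.069 ✓
All samples match this transformation.

(c) sign(S)*S²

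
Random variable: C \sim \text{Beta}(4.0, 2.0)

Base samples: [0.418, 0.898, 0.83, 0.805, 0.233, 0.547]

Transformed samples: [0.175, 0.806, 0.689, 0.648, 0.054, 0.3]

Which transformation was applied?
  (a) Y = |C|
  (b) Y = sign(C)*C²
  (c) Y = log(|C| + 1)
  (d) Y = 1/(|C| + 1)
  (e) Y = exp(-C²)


Checking option (b) Y = sign(C)*C²:
  C = 0.418 -> Y = 0.175 ✓
  C = 0.898 -> Y = 0.806 ✓
  C = 0.83 -> Y = 0.689 ✓
All samples match this transformation.

(b) sign(C)*C²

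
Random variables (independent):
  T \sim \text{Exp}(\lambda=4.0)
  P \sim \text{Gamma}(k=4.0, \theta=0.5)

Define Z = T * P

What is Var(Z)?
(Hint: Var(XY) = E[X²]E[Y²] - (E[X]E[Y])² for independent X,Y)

Var(XY) = E[X²]E[Y²] - (E[X]E[Y])²
E[T] = 0.25, Var(T) = 0.0625
E[P] = 2, Var(P) = 1
E[T²] = 0.0625 + 0.25² = 0.125
E[P²] = 1 + 2² = 5
Var(Z) = 0.125*5 - (0.25*2)²
= 0.625 - 0.25 = 0.375

0.375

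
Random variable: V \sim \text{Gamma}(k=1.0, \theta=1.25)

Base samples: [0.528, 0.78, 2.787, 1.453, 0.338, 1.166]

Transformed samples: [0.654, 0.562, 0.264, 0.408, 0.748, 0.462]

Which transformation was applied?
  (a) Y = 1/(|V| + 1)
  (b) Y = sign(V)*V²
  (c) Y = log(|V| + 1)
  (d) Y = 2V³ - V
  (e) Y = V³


Checking option (a) Y = 1/(|V| + 1):
  V = 0.528 -> Y = 0.654 ✓
  V = 0.78 -> Y = 0.562 ✓
  V = 2.787 -> Y = 0.264 ✓
All samples match this transformation.

(a) 1/(|V| + 1)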